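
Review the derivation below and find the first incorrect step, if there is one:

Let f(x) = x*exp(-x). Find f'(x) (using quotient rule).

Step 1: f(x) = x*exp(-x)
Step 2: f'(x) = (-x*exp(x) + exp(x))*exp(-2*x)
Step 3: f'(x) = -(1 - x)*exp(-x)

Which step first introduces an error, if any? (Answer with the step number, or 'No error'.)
Step 3

Step 3 is incorrect due to a sign flip.
The step shows: -(1 - x)*exp(-x)
The correct value should be: (1 - x)*exp(-x)

Explanation: The sign of the whole expression was flipped: the term (1 - x)*exp(-x) was incorrectly written as -(1 - x)*exp(-x)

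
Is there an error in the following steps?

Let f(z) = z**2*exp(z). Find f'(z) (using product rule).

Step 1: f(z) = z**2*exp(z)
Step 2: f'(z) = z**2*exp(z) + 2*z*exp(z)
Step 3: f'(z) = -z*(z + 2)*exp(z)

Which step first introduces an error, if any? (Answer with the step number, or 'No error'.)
Step 3

Step 3 is incorrect due to a sign flip.
The step shows: -z*(z + 2)*exp(z)
The correct value should be: z*(z + 2)*exp(z)

Explanation: The sign of the whole expression was flipped: the term z*(z + 2)*exp(z) was incorrectly written as -z*(z + 2)*exp(z)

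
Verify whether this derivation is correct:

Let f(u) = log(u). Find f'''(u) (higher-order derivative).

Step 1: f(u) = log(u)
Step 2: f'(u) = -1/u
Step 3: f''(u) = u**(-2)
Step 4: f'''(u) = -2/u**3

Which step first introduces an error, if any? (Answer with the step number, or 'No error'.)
Step 2

Step 2 is incorrect due to a sign flip.
The step shows: -1/u
The correct value should be: 1/u

Explanation: The sign of the whole expression was flipped: the term 1/u was incorrectly written as -1/u
The later steps are derived from this incorrect expression, so the error originates in Step 2.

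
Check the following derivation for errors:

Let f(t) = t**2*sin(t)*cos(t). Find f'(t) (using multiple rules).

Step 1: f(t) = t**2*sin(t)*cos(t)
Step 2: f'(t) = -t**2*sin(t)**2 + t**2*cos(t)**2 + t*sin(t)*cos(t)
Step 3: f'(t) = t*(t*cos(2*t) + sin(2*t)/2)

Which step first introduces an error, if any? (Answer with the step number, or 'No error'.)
Step 2

Step 2 is incorrect due to a wrong coefficient.
The step shows: -t**2*sin(t)**2 + t**2*cos(t)**2 + t*sin(t)*cos(t)
The correct value should be: -t**2*sin(t)**2 + t**2*cos(t)**2 + 2*t*sin(t)*cos(t)

Explanation: The coefficient 2 was incorrectly written as 1: the term 2*t*sin(t)*cos(t) was incorrectly written as t*sin(t)*cos(t)
The later steps are derived from this incorrect expression, so the error originates in Step 2.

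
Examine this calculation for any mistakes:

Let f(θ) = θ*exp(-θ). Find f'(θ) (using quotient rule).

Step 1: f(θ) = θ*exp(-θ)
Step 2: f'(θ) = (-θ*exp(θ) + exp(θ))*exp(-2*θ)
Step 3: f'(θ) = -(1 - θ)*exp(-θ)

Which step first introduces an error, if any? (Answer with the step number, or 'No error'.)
Step 3

Step 3 is incorrect due to a sign flip.
The step shows: -(1 - θ)*exp(-θ)
The correct value should be: (1 - θ)*exp(-θ)

Explanation: The sign of the whole expression was flipped: the term (1 - θ)*exp(-θ) was incorrectly written as -(1 - θ)*exp(-θ)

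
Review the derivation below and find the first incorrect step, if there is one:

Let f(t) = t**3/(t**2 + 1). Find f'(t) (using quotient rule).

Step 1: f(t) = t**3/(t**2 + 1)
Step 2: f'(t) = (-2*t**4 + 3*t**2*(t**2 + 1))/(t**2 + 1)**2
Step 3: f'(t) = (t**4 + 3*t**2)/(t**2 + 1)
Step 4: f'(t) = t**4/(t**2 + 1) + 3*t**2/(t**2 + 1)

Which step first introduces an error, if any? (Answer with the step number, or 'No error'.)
Step 3

Step 3 is incorrect due to a wrong exponent.
The step shows: (t**4 + 3*t**2)/(t**2 + 1)
The correct value should be: (t**4 + 3*t**2)/(t**2 + 1)**2

Explanation: The exponent -2 on t**2 + 1 was incorrectly written as -1: the term (t**4 + 3*t**2)/(t**2 + 1)**2 was incorrectly written as (t**4 + 3*t**2)/(t**2 + 1)
The later steps are derived from this incorrect expression, so the error originates in Step 3.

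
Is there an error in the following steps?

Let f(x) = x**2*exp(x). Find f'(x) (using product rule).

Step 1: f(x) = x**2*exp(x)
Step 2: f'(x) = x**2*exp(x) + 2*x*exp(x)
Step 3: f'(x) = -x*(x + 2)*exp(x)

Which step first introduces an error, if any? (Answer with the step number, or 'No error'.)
Step 3

Step 3 is incorrect due to a sign flip.
The step shows: -x*(x + 2)*exp(x)
The correct value should be: x*(x + 2)*exp(x)

Explanation: The sign of the whole expression was flipped: the term x*(x + 2)*exp(x) was incorrectly written as -x*(x + 2)*exp(x)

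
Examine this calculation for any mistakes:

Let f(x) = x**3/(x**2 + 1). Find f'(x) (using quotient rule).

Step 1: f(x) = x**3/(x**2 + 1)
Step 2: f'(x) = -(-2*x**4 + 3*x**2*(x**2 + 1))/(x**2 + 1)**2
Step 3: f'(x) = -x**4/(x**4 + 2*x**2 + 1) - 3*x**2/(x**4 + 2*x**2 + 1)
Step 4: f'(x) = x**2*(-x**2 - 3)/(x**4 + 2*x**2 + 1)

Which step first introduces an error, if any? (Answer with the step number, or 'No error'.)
Step 2

Step 2 is incorrect due to a sign flip.
The step shows: -(-2*x**4 + 3*x**2*(x**2 + 1))/(x**2 + 1)**2
The correct value should be: (-2*x**4 + 3*x**2*(x**2 + 1))/(x**2 + 1)**2

Explanation: The sign of the whole expression was flipped: the term (-2*x**4 + 3*x**2*(x**2 + 1))/(x**2 + 1)**2 was incorrectly written as -(-2*x**4 + 3*x**2*(x**2 + 1))/(x**2 + 1)**2
The later steps are derived from this incorrect expression, so the error originates in Step 2.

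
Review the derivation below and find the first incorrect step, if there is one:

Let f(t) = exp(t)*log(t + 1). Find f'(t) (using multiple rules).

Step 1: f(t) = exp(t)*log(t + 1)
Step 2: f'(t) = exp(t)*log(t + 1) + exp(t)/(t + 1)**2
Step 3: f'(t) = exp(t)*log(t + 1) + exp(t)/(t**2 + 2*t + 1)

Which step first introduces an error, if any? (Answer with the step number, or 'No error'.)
Step 2

Step 2 is incorrect due to a wrong exponent.
The step shows: exp(t)*log(t + 1) + exp(t)/(t + 1)**2
The correct value should be: exp(t)*log(t + 1) + exp(t)/(t + 1)

Explanation: The exponent -1 on t + 1 was incorrectly written as -2: the term exp(t)/(t + 1) was incorrectly written as exp(t)/(t + 1)**2
The later steps are derived from this incorrect expression, so the error originates in Step 2.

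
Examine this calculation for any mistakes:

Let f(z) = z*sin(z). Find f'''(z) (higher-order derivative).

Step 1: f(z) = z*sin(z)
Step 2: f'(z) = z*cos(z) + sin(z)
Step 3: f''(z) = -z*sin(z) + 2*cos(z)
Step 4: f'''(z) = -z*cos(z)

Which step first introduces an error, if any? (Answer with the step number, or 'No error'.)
Step 4

Step 4 is incorrect due to a dropped term.
The step shows: -z*cos(z)
The correct value should be: -z*cos(z) - 3*sin(z)

Explanation: A term was dropped: the term -3*sin(z) was incorrectly omitted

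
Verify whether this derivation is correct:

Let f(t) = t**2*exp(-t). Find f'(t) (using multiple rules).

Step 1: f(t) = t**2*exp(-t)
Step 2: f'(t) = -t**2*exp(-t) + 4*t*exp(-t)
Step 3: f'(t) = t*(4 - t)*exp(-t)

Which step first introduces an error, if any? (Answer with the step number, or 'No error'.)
Step 2

Step 2 is incorrect due to a wrong coefficient.
The step shows: -t**2*exp(-t) + 4*t*exp(-t)
The correct value should be: -t**2*exp(-t) + 2*t*exp(-t)

Explanation: The coefficient 2 was incorrectly written as 4: the term 2*t*exp(-t) was incorrectly written as 4*t*exp(-t)
The later steps are derived from this incorrect expression, so the error originates in Step 2.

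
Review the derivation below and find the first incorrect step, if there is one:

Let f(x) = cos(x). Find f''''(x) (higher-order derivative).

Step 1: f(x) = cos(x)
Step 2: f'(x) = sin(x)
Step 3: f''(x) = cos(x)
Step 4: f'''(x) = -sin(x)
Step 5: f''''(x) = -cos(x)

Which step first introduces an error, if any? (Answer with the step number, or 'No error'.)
Step 2

Step 2 is incorrect due to a sign flip.
The step shows: sin(x)
The correct value should be: -sin(x)

Explanation: The sign of the whole expression was flipped: the term -sin(x) was incorrectly written as sin(x)
The later steps are derived from this incorrect expression, so the error originates in Step 2.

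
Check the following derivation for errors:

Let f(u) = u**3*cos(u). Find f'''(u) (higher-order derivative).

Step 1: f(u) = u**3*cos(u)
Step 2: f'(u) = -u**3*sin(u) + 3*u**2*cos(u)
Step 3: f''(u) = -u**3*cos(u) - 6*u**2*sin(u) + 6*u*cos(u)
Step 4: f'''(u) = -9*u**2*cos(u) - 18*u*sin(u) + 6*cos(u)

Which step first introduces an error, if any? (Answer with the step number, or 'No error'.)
Step 4

Step 4 is incorrect due to a dropped term.
The step shows: -9*u**2*cos(u) - 18*u*sin(u) + 6*cos(u)
The correct value should be: u**3*sin(u) - 9*u**2*cos(u) - 18*u*sin(u) + 6*cos(u)

Explanation: A term was dropped: the term u**3*sin(u) was incorrectly omitted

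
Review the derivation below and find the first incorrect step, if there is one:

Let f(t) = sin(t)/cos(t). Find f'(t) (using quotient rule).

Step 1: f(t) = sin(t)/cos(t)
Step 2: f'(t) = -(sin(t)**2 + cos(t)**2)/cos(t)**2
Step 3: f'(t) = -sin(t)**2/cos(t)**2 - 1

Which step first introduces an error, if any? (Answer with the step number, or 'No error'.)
Step 2

Step 2 is incorrect due to a sign flip.
The step shows: -(sin(t)**2 + cos(t)**2)/cos(t)**2
The correct value should be: (sin(t)**2 + cos(t)**2)/cos(t)**2

Explanation: The sign of the whole expression was flipped: the term (sin(t)**2 + cos(t)**2)/cos(t)**2 was incorrectly written as -(sin(t)**2 + cos(t)**2)/cos(t)**2
The later steps are derived from this incorrect expression, so the error originates in Step 2.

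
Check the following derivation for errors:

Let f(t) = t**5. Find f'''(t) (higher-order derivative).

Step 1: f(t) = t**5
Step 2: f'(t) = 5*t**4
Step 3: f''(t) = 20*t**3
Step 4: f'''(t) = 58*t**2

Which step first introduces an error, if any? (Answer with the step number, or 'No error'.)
Step 4

Step 4 is incorrect due to a wrong coefficient.
The step shows: 58*t**2
The correct value should be: 60*t**2

Explanation: The coefficient 60 was incorrectly written as 58: the term 60*t**2 was incorrectly written as 58*t**2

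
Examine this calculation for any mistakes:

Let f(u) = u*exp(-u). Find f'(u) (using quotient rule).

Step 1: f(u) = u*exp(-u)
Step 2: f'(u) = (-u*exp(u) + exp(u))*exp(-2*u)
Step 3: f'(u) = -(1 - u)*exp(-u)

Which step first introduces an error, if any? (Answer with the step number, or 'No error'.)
Step 3

Step 3 is incorrect due to a sign flip.
The step shows: -(1 - u)*exp(-u)
The correct value should be: (1 - u)*exp(-u)

Explanation: The sign of the whole expression was flipped: the term (1 - u)*exp(-u) was incorrectly written as -(1 - u)*exp(-u)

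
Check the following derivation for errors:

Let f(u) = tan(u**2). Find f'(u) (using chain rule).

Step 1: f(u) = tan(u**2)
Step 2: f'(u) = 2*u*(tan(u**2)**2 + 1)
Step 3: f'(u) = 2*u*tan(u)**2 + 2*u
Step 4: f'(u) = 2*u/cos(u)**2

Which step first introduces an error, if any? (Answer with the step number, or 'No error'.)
Step 3

Step 3 is incorrect due to a wrong exponent.
The step shows: 2*u*tan(u)**2 + 2*u
The correct value should be: 2*u*tan(u**2)**2 + 2*u

Explanation: The exponent 2 on u was incorrectly written as 1: the term 2*u*tan(u**2)**2 was incorrectly written as 2*u*tan(u)**2
The later steps are derived from this incorrect expression, so the error originates in Step 3.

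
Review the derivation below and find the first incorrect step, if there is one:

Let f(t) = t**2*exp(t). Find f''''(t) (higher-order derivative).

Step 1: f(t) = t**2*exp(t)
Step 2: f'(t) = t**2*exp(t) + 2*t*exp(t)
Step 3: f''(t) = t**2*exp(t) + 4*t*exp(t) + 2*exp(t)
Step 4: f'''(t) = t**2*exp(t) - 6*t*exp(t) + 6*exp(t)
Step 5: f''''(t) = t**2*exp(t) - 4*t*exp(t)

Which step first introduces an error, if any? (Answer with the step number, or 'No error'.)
Step 4

Step 4 is incorrect due to a sign flip.
The step shows: t**2*exp(t) - 6*t*exp(t) + 6*exp(t)
The correct value should be: t**2*exp(t) + 6*t*exp(t) + 6*exp(t)

Explanation: The sign of one term was flipped: the term 6*t*exp(t) was incorrectly written as -6*t*exp(t)
The later steps are derived from this incorrect expression, so the error originates in Step 4.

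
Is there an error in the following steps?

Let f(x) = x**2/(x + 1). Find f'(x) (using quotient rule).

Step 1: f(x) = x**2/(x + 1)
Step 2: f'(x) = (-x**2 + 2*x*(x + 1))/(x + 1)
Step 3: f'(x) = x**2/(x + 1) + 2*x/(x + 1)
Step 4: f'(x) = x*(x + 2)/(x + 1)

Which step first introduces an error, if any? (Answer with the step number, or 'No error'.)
Step 2

Step 2 is incorrect due to a wrong exponent.
The step shows: (-x**2 + 2*x*(x + 1))/(x + 1)
The correct value should be: (-x**2 + 2*x*(x + 1))/(x + 1)**2

Explanation: The exponent -2 on x + 1 was incorrectly written as -1: the term (-x**2 + 2*x*(x + 1))/(x + 1)**2 was incorrectly written as (-x**2 + 2*x*(x + 1))/(x + 1)
The later steps are derived from this incorrect expression, so the error originates in Step 2.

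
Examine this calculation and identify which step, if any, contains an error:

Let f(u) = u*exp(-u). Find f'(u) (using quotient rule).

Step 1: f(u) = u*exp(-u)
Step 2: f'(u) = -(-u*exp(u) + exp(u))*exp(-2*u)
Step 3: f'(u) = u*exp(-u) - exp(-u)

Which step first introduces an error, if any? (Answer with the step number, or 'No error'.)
Step 2

Step 2 is incorrect due to a sign flip.
The step shows: -(-u*exp(u) + exp(u))*exp(-2*u)
The correct value should be: (-u*exp(u) + exp(u))*exp(-2*u)

Explanation: The sign of the whole expression was flipped: the term (-u*exp(u) + exp(u))*exp(-2*u) was incorrectly written as -(-u*exp(u) + exp(u))*exp(-2*u)
The later steps are derived from this incorrect expression, so the error originates in Step 2.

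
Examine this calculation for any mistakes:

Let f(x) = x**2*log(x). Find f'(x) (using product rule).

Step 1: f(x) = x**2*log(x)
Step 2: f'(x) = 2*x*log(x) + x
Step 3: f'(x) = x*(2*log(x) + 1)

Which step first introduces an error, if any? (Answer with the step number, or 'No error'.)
No error

All steps in this derivation are correct.
The final answer f'(x) = x*(2*log(x) + 1) is valid.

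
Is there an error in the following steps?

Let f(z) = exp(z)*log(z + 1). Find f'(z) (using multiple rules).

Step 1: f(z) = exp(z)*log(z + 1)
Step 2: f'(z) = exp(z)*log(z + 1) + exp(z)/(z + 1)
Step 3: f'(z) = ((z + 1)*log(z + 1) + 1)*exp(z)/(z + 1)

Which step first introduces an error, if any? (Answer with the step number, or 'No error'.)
No error

All steps in this derivation are correct.
The final answer f'(z) = ((z + 1)*log(z + 1) + 1)*exp(z)/(z + 1) is valid.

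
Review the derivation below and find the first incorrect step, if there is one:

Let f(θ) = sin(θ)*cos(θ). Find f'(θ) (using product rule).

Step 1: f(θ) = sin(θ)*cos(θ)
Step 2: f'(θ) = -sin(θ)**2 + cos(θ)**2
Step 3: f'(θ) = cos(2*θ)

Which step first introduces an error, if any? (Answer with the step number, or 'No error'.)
No error

All steps in this derivation are correct.
The final answer f'(θ) = cos(2*θ) is valid.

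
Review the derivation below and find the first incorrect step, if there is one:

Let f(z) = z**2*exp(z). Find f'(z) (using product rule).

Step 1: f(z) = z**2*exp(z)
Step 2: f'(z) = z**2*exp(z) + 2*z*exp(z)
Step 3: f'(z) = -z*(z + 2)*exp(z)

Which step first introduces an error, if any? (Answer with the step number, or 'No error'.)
Step 3

Step 3 is incorrect due to a sign flip.
The step shows: -z*(z + 2)*exp(z)
The correct value should be: z*(z + 2)*exp(z)

Explanation: The sign of the whole expression was flipped: the term z*(z + 2)*exp(z) was incorrectly written as -z*(z + 2)*exp(z)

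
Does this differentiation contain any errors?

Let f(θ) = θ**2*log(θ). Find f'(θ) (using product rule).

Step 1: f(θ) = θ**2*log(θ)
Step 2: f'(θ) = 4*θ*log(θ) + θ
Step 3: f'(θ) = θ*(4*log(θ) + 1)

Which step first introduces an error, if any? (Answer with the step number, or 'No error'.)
Step 2

Step 2 is incorrect due to a wrong coefficient.
The step shows: 4*θ*log(θ) + θ
The correct value should be: 2*θ*log(θ) + θ

Explanation: The coefficient 2 was incorrectly written as 4: the term 2*θ*log(θ) was incorrectly written as 4*θ*log(θ)
The later steps are derived from this incorrect expression, so the error originates in Step 2.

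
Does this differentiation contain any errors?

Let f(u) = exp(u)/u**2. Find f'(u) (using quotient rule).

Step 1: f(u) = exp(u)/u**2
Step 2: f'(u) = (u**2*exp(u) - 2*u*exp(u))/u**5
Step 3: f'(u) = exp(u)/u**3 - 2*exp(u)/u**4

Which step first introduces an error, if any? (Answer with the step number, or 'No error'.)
Step 2

Step 2 is incorrect due to a wrong exponent.
The step shows: (u**2*exp(u) - 2*u*exp(u))/u**5
The correct value should be: (u**2*exp(u) - 2*u*exp(u))/u**4

Explanation: The exponent -4 on u was incorrectly written as -5: the term (u**2*exp(u) - 2*u*exp(u))/u**4 was incorrectly written as (u**2*exp(u) - 2*u*exp(u))/u**5
The later steps are derived from this incorrect expression, so the error originates in Step 2.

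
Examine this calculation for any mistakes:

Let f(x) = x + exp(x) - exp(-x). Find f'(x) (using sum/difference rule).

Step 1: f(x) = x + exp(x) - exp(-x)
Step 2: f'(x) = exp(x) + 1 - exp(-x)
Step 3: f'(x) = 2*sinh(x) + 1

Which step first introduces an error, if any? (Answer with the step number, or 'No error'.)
Step 2

Step 2 is incorrect due to a sign flip.
The step shows: exp(x) + 1 - exp(-x)
The correct value should be: exp(x) + 1 + exp(-x)

Explanation: The sign of one term was flipped: the term exp(-x) was incorrectly written as -exp(-x)
The later steps are derived from this incorrect expression, so the error originates in Step 2.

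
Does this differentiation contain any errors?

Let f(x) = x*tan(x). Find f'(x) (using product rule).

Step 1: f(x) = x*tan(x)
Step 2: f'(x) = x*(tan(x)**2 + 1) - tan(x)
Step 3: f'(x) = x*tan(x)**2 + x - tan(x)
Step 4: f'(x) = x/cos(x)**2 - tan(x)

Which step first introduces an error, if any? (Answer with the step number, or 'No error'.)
Step 2

Step 2 is incorrect due to a sign flip.
The step shows: x*(tan(x)**2 + 1) - tan(x)
The correct value should be: x*(tan(x)**2 + 1) + tan(x)

Explanation: The sign of one term was flipped: the term tan(x) was incorrectly written as -tan(x)
The later steps are derived from this incorrect expression, so the error originates in Step 2.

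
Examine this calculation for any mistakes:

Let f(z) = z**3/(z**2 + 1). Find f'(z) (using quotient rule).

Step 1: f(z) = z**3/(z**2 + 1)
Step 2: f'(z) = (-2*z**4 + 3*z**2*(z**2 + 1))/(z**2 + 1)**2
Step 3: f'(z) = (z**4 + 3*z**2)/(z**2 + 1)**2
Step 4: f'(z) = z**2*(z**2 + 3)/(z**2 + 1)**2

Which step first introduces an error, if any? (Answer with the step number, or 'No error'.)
No error

All steps in this derivation are correct.
The final answer f'(z) = z**2*(z**2 + 3)/(z**2 + 1)**2 is valid.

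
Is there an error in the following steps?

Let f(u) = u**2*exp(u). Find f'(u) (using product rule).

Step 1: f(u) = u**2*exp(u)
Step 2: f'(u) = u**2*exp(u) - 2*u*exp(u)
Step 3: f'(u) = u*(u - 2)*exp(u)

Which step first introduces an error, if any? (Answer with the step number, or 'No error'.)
Step 2

Step 2 is incorrect due to a sign flip.
The step shows: u**2*exp(u) - 2*u*exp(u)
The correct value should be: u**2*exp(u) + 2*u*exp(u)

Explanation: The sign of one term was flipped: the term 2*u*exp(u) was incorrectly written as -2*u*exp(u)
The later steps are derived from this incorrect expression, so the error originates in Step 2.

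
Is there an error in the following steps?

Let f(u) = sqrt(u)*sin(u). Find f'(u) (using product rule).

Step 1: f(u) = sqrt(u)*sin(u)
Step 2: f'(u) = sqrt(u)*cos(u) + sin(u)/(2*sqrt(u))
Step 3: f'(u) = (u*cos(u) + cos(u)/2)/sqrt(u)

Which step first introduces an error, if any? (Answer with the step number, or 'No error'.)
Step 3

Step 3 is incorrect due to a wrong trig function.
The step shows: (u*cos(u) + cos(u)/2)/sqrt(u)
The correct value should be: (u*cos(u) + sin(u)/2)/sqrt(u)

Explanation: sin(u) was incorrectly written as cos(u): the term (u*cos(u) + sin(u)/2)/sqrt(u) was incorrectly written as (u*cos(u) + cos(u)/2)/sqrt(u)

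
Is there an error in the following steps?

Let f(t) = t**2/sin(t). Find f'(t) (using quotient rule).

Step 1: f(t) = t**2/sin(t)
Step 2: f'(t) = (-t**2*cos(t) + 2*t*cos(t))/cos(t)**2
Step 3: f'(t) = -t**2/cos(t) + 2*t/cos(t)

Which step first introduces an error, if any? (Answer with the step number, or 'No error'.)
Step 2

Step 2 is incorrect due to a wrong trig function.
The step shows: (-t**2*cos(t) + 2*t*cos(t))/cos(t)**2
The correct value should be: (-t**2*cos(t) + 2*t*sin(t))/sin(t)**2

Explanation: sin(t) was incorrectly written as cos(t): the term (-t**2*cos(t) + 2*t*sin(t))/sin(t)**2 was incorrectly written as (-t**2*cos(t) + 2*t*cos(t))/cos(t)**2
The later steps are derived from this incorrect expression, so the error originates in Step 2.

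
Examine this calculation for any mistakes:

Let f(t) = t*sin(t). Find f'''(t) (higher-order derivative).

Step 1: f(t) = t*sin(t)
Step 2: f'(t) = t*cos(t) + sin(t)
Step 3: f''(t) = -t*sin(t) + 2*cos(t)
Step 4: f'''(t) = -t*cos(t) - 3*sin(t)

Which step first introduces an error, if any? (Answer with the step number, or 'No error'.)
No error

All steps in this derivation are correct.
The final answer f'''(t) = -t*cos(t) - 3*sin(t) is valid.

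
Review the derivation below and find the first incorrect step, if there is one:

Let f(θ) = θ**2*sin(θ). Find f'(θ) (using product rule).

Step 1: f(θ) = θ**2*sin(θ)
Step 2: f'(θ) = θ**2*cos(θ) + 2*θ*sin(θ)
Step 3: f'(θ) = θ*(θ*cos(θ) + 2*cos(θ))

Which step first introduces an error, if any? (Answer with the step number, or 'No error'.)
Step 3

Step 3 is incorrect due to a wrong trig function.
The step shows: θ*(θ*cos(θ) + 2*cos(θ))
The correct value should be: θ*(θ*cos(θ) + 2*sin(θ))

Explanation: sin(θ) was incorrectly written as cos(θ): the term θ*(θ*cos(θ) + 2*sin(θ)) was incorrectly written as θ*(θ*cos(θ) + 2*cos(θ))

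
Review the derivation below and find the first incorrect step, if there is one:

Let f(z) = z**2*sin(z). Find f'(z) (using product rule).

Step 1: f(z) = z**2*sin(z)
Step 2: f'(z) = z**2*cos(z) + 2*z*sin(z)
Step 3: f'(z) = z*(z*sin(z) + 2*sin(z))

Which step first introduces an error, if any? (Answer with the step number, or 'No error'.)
Step 3

Step 3 is incorrect due to a wrong trig function.
The step shows: z*(z*sin(z) + 2*sin(z))
The correct value should be: z*(z*cos(z) + 2*sin(z))

Explanation: cos(z) was incorrectly written as sin(z): the term z*(z*cos(z) + 2*sin(z)) was incorrectly written as z*(z*sin(z) + 2*sin(z))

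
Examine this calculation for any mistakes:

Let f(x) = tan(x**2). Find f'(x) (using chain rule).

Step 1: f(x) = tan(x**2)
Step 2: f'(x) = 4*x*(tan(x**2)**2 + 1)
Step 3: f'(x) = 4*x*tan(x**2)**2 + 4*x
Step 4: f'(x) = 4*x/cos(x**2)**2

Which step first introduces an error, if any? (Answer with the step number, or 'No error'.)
Step 2

Step 2 is incorrect due to a wrong coefficient.
The step shows: 4*x*(tan(x**2)**2 + 1)
The correct value should be: 2*x*(tan(x**2)**2 + 1)

Explanation: The coefficient 2 was incorrectly written as 4: the term 2*x*(tan(x**2)**2 + 1) was incorrectly written as 4*x*(tan(x**2)**2 + 1)
The later steps are derived from this incorrect expression, so the error originates in Step 2.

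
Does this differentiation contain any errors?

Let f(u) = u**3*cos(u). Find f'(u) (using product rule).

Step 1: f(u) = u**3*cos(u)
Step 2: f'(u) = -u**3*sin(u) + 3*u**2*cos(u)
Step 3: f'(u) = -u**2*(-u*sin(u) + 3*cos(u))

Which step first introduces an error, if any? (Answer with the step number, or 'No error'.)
Step 3

Step 3 is incorrect due to a sign flip.
The step shows: -u**2*(-u*sin(u) + 3*cos(u))
The correct value should be: u**2*(-u*sin(u) + 3*cos(u))

Explanation: The sign of the whole expression was flipped: the term u**2*(-u*sin(u) + 3*cos(u)) was incorrectly written as -u**2*(-u*sin(u) + 3*cos(u))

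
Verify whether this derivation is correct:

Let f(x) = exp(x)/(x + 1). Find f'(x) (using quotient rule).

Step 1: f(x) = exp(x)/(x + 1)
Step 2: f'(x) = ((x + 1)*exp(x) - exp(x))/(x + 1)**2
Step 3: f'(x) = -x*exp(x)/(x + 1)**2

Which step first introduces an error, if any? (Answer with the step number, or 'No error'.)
Step 3

Step 3 is incorrect due to a sign flip.
The step shows: -x*exp(x)/(x + 1)**2
The correct value should be: x*exp(x)/(x + 1)**2

Explanation: The sign of the whole expression was flipped: the term x*exp(x)/(x + 1)**2 was incorrectly written as -x*exp(x)/(x + 1)**2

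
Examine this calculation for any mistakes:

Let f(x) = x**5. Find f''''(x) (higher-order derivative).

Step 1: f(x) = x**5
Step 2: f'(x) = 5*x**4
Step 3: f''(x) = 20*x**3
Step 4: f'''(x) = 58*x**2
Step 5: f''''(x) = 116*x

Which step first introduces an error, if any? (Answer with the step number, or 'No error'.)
Step 4

Step 4 is incorrect due to a wrong coefficient.
The step shows: 58*x**2
The correct value should be: 60*x**2

Explanation: The coefficient 60 was incorrectly written as 58: the term 60*x**2 was incorrectly written as 58*x**2
The later steps are derived from this incorrect expression, so the error originates in Step 4.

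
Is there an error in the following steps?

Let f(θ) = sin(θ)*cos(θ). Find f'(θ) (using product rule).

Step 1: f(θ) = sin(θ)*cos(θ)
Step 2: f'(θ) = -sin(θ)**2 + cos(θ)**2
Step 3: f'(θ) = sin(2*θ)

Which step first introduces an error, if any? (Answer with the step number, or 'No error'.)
Step 3

Step 3 is incorrect due to a wrong trig function.
The step shows: sin(2*θ)
The correct value should be: cos(2*θ)

Explanation: cos(2*θ) was incorrectly written as sin(2*θ): the term cos(2*θ) was incorrectly written as sin(2*θ)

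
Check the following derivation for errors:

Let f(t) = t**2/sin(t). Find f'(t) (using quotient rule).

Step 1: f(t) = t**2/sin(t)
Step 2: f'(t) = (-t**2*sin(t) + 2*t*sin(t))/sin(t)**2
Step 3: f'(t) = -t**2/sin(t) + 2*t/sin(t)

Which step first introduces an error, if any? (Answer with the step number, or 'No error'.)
Step 2

Step 2 is incorrect due to a wrong trig function.
The step shows: (-t**2*sin(t) + 2*t*sin(t))/sin(t)**2
The correct value should be: (-t**2*cos(t) + 2*t*sin(t))/sin(t)**2

Explanation: cos(t) was incorrectly written as sin(t): the term (-t**2*cos(t) + 2*t*sin(t))/sin(t)**2 was incorrectly written as (-t**2*sin(t) + 2*t*sin(t))/sin(t)**2
The later steps are derived from this incorrect expression, so the error originates in Step 2.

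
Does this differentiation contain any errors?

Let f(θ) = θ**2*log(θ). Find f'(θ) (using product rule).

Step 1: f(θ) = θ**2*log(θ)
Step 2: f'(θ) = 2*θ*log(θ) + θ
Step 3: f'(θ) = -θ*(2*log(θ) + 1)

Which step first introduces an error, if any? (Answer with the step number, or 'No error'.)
Step 3

Step 3 is incorrect due to a sign flip.
The step shows: -θ*(2*log(θ) + 1)
The correct value should be: θ*(2*log(θ) + 1)

Explanation: The sign of the whole expression was flipped: the term θ*(2*log(θ) + 1) was incorrectly written as -θ*(2*log(θ) + 1)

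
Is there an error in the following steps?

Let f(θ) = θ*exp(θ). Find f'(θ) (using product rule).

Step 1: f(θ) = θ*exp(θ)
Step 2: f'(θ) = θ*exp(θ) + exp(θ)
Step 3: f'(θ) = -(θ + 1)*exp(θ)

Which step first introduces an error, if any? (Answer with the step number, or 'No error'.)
Step 3

Step 3 is incorrect due to a sign flip.
The step shows: -(θ + 1)*exp(θ)
The correct value should be: (θ + 1)*exp(θ)

Explanation: The sign of the whole expression was flipped: the term (θ + 1)*exp(θ) was incorrectly written as -(θ + 1)*exp(θ)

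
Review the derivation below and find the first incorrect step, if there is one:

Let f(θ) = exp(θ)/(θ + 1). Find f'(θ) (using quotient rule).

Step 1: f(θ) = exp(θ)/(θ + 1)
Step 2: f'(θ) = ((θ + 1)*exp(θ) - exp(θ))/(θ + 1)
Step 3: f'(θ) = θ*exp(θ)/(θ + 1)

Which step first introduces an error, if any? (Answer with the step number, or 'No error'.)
Step 2

Step 2 is incorrect due to a wrong exponent.
The step shows: ((θ + 1)*exp(θ) - exp(θ))/(θ + 1)
The correct value should be: ((θ + 1)*exp(θ) - exp(θ))/(θ + 1)**2

Explanation: The exponent -2 on θ + 1 was incorrectly written as -1: the term ((θ + 1)*exp(θ) - exp(θ))/(θ + 1)**2 was incorrectly written as ((θ + 1)*exp(θ) - exp(θ))/(θ + 1)
The later steps are derived from this incorrect expression, so the error originates in Step 2.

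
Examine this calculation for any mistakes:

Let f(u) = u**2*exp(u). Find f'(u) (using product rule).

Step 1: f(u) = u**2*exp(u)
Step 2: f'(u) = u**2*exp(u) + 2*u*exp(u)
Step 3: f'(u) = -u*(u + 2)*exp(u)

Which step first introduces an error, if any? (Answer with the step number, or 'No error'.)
Step 3

Step 3 is incorrect due to a sign flip.
The step shows: -u*(u + 2)*exp(u)
The correct value should be: u*(u + 2)*exp(u)

Explanation: The sign of the whole expression was flipped: the term u*(u + 2)*exp(u) was incorrectly written as -u*(u + 2)*exp(u)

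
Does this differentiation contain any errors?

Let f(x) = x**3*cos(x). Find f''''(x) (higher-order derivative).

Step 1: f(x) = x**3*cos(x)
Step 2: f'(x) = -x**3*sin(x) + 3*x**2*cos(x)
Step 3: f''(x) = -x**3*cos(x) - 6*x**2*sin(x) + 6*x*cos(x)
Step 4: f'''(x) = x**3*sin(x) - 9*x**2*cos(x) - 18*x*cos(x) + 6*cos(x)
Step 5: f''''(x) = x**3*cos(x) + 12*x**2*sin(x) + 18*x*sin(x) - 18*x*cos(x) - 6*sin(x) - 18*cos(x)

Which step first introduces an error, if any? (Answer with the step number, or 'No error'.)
Step 4

Step 4 is incorrect due to a wrong trig function.
The step shows: x**3*sin(x) - 9*x**2*cos(x) - 18*x*cos(x) + 6*cos(x)
The correct value should be: x**3*sin(x) - 9*x**2*cos(x) - 18*x*sin(x) + 6*cos(x)

Explanation: sin(x) was incorrectly written as cos(x): the term -18*x*sin(x) was incorrectly written as -18*x*cos(x)
The later steps are derived from this incorrect expression, so the error originates in Step 4.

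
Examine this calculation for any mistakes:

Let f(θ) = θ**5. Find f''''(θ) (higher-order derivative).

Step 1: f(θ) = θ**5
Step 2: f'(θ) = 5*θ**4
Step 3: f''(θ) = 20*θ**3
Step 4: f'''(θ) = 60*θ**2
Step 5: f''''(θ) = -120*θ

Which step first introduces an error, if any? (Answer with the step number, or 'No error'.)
Step 5

Step 5 is incorrect due to a sign flip.
The step shows: -120*θ
The correct value should be: 120*θ

Explanation: The sign of the whole expression was flipped: the term 120*θ was incorrectly written as -120*θ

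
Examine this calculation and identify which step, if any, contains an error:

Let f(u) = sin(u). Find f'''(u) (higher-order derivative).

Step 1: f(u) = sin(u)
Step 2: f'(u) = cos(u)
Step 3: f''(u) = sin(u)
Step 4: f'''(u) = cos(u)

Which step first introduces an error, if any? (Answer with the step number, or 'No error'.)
Step 3

Step 3 is incorrect due to a sign flip.
The step shows: sin(u)
The correct value should be: -sin(u)

Explanation: The sign of the whole expression was flipped: the term -sin(u) was incorrectly written as sin(u)
The later steps are derived from this incorrect expression, so the error originates in Step 3.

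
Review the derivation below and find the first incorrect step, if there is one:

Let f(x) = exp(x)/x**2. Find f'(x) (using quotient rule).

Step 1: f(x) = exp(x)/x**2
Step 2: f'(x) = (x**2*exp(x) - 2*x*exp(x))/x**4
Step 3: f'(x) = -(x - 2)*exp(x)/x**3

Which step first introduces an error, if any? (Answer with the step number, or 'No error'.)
Step 3

Step 3 is incorrect due to a sign flip.
The step shows: -(x - 2)*exp(x)/x**3
The correct value should be: (x - 2)*exp(x)/x**3

Explanation: The sign of the whole expression was flipped: the term (x - 2)*exp(x)/x**3 was incorrectly written as -(x - 2)*exp(x)/x**3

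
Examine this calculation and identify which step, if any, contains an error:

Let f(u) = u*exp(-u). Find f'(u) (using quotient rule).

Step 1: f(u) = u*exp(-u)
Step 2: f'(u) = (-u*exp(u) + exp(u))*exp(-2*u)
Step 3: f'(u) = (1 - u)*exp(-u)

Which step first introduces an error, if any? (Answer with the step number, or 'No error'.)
No error

All steps in this derivation are correct.
The final answer f'(u) = (1 - u)*exp(-u) is valid.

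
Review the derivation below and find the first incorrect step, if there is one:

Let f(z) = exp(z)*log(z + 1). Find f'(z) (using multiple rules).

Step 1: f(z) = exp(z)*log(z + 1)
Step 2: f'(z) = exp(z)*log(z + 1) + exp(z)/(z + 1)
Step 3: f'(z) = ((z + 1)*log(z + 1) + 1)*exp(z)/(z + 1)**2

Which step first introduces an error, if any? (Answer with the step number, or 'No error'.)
Step 3

Step 3 is incorrect due to a wrong exponent.
The step shows: ((z + 1)*log(z + 1) + 1)*exp(z)/(z + 1)**2
The correct value should be: ((z + 1)*log(z + 1) + 1)*exp(z)/(z + 1)

Explanation: The exponent -1 on z + 1 was incorrectly written as -2: the term ((z + 1)*log(z + 1) + 1)*exp(z)/(z + 1) was incorrectly written as ((z + 1)*log(z + 1) + 1)*exp(z)/(z + 1)**2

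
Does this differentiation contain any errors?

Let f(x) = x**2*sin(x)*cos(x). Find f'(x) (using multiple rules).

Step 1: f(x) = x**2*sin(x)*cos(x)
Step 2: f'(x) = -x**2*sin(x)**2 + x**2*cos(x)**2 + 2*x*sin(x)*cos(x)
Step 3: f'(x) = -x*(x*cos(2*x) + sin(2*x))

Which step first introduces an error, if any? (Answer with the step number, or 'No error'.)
Step 3

Step 3 is incorrect due to a sign flip.
The step shows: -x*(x*cos(2*x) + sin(2*x))
The correct value should be: x*(x*cos(2*x) + sin(2*x))

Explanation: The sign of the whole expression was flipped: the term x*(x*cos(2*x) + sin(2*x)) was incorrectly written as -x*(x*cos(2*x) + sin(2*x))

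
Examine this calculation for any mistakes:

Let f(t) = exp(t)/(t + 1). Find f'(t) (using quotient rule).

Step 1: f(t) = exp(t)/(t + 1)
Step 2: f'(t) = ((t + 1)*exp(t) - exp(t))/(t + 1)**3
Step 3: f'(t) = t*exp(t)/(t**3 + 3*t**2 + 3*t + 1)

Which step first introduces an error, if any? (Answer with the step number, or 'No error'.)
Step 2

Step 2 is incorrect due to a wrong exponent.
The step shows: ((t + 1)*exp(t) - exp(t))/(t + 1)**3
The correct value should be: ((t + 1)*exp(t) - exp(t))/(t + 1)**2

Explanation: The exponent -2 on t + 1 was incorrectly written as -3: the term ((t + 1)*exp(t) - exp(t))/(t + 1)**2 was incorrectly written as ((t + 1)*exp(t) - exp(t))/(t + 1)**3
The later steps are derived from this incorrect expression, so the error originates in Step 2.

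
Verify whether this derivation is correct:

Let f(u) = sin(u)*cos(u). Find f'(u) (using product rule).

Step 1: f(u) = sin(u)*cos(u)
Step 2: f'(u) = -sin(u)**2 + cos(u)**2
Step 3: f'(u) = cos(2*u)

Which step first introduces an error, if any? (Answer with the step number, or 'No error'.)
No error

All steps in this derivation are correct.
The final answer f'(u) = cos(2*u) is valid.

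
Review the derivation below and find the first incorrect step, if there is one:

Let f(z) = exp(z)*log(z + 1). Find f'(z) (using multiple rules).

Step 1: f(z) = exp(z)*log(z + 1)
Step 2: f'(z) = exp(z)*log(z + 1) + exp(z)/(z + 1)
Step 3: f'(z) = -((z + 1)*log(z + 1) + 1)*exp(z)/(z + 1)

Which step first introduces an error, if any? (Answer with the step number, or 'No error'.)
Step 3

Step 3 is incorrect due to a sign flip.
The step shows: -((z + 1)*log(z + 1) + 1)*exp(z)/(z + 1)
The correct value should be: ((z + 1)*log(z + 1) + 1)*exp(z)/(z + 1)

Explanation: The sign of the whole expression was flipped: the term ((z + 1)*log(z + 1) + 1)*exp(z)/(z + 1) was incorrectly written as -((z + 1)*log(z + 1) + 1)*exp(z)/(z + 1)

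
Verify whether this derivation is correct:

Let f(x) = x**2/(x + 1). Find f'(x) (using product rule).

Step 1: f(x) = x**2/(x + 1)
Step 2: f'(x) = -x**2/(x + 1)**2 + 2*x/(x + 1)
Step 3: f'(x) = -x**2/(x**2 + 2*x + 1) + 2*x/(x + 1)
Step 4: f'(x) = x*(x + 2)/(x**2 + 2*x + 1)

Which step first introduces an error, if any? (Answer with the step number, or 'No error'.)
No error

All steps in this derivation are correct.
The final answer f'(x) = x*(x + 2)/(x**2 + 2*x + 1) is valid.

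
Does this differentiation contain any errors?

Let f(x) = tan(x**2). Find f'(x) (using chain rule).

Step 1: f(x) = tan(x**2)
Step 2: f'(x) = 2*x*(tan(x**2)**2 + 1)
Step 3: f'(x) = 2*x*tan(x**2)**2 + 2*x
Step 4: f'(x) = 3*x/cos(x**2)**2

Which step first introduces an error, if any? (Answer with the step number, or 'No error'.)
Step 4

Step 4 is incorrect due to a wrong coefficient.
The step shows: 3*x/cos(x**2)**2
The correct value should be: 2*x/cos(x**2)**2

Explanation: The coefficient 2 was incorrectly written as 3: the term 2*x/cos(x**2)**2 was incorrectly written as 3*x/cos(x**2)**2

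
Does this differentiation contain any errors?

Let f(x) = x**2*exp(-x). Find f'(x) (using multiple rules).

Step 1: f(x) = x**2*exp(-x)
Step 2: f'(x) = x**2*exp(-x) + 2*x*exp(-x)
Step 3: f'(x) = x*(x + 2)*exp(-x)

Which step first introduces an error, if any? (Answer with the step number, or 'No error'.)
Step 2

Step 2 is incorrect due to a sign flip.
The step shows: x**2*exp(-x) + 2*x*exp(-x)
The correct value should be: -x**2*exp(-x) + 2*x*exp(-x)

Explanation: The sign of one term was flipped: the term -x**2*exp(-x) was incorrectly written as x**2*exp(-x)
The later steps are derived from this incorrect expression, so the error originates in Step 2.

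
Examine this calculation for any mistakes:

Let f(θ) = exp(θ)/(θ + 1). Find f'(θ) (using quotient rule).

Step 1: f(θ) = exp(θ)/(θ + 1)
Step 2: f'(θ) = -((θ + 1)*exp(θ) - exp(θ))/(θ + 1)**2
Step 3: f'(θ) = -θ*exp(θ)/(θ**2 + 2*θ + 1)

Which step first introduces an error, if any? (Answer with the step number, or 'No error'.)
Step 2

Step 2 is incorrect due to a sign flip.
The step shows: -((θ + 1)*exp(θ) - exp(θ))/(θ + 1)**2
The correct value should be: ((θ + 1)*exp(θ) - exp(θ))/(θ + 1)**2

Explanation: The sign of the whole expression was flipped: the term ((θ + 1)*exp(θ) - exp(θ))/(θ + 1)**2 was incorrectly written as -((θ + 1)*exp(θ) - exp(θ))/(θ + 1)**2
The later steps are derived from this incorrect expression, so the error originates in Step 2.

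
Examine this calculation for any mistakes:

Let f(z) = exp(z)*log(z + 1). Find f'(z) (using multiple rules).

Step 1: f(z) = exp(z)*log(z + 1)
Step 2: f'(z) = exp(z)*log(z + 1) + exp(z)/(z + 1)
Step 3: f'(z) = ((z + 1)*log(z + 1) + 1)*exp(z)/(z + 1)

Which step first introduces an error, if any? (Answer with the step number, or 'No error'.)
No error

All steps in this derivation are correct.
The final answer f'(z) = ((z + 1)*log(z + 1) + 1)*exp(z)/(z + 1) is valid.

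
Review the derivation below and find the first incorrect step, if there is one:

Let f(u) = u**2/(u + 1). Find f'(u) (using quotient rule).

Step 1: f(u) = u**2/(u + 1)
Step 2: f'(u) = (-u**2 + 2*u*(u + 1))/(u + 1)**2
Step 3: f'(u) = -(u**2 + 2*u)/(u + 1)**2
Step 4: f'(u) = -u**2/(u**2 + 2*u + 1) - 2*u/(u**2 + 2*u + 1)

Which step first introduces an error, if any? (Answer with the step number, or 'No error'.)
Step 3

Step 3 is incorrect due to a sign flip.
The step shows: -(u**2 + 2*u)/(u + 1)**2
The correct value should be: (u**2 + 2*u)/(u + 1)**2

Explanation: The sign of the whole expression was flipped: the term (u**2 + 2*u)/(u + 1)**2 was incorrectly written as -(u**2 + 2*u)/(u + 1)**2
The later steps are derived from this incorrect expression, so the error originates in Step 3.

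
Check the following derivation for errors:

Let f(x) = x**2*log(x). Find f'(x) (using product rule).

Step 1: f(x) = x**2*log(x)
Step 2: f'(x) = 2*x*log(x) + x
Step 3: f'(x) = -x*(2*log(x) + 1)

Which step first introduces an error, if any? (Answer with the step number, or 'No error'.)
Step 3

Step 3 is incorrect due to a sign flip.
The step shows: -x*(2*log(x) + 1)
The correct value should be: x*(2*log(x) + 1)

Explanation: The sign of the whole expression was flipped: the term x*(2*log(x) + 1) was incorrectly written as -x*(2*log(x) + 1)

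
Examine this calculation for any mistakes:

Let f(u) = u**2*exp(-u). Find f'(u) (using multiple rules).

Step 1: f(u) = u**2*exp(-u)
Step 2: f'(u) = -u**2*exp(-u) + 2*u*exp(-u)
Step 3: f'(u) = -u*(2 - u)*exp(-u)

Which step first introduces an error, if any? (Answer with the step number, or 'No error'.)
Step 3

Step 3 is incorrect due to a sign flip.
The step shows: -u*(2 - u)*exp(-u)
The correct value should be: u*(2 - u)*exp(-u)

Explanation: The sign of the whole expression was flipped: the term u*(2 - u)*exp(-u) was incorrectly written as -u*(2 - u)*exp(-u)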